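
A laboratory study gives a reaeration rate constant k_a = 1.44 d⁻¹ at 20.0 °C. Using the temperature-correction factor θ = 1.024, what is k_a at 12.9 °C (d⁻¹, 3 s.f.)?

k_a(T₂) = k_a(T₁) · θ^(T₂−T₁) = 1.44 × 1.024^(12.9−20.0)
= 1.44 × 1.024^-7.10 = 1.44 × 0.8450 = 1.217 d⁻¹.

k_a ≈ 1.22 d⁻¹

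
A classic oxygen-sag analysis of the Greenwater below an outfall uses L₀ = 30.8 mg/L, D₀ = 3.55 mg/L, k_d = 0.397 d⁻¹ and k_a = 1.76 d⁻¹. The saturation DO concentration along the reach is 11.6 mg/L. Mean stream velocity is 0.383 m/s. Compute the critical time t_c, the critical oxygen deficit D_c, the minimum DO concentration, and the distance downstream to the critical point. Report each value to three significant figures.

At the critical point dD/dt = 0, so k_d L₀ e^(−k_d t) = k_a D. Substituting D(t) from the Streeter–Phelps equation and solving for t gives
t_c = ln[(k_a/k_d)(1 − D₀(k_a−k_d)/(k_d L₀))] / (k_a−k_d).
Here k_a−k_d = 1.363 d⁻¹ and 1 − D₀(k_a−k_d)/(k_d L₀) = 1 − 3.55×1.363/(0.397×30.8) = 0.6043, so
t_c = ln(4.433 × 0.6043) / 1.363 = 0.9854 / 1.363 = 0.7230 d.
D_c = (k_d/k_a) L₀ e^(−k_d t_c) = (0.397/1.76) × 30.8 × e^(−0.397×0.7230) = 0.2256 × 30.8 × 0.7505 = 5.214 mg/L.
Minimum DO = C_s − D_c = 11.6 − 5.214 = 6.386 mg/L.
x_c = v t_c = 0.383 m/s × 0.7230 d × 86400 s/d = 23920 m ≈ 23.9 km.

t_c ≈ 0.723 d; D_c ≈ 5.21 mg/L; min DO ≈ 6.39 mg/L; x_c ≈ 23.9 km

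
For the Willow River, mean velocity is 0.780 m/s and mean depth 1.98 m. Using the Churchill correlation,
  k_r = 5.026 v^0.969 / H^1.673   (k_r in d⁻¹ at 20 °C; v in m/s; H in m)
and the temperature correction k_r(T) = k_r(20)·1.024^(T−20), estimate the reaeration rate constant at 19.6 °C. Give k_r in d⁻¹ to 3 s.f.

k_r ≈ 1.25 d⁻¹

k_r(20) = 5.026 × 0.780^0.969 / 1.98^1.673 = 5.026 × 0.7860 / 3.136 = 1.260 d⁻¹.
k_r(19.6) = 1.260 × 1.024^(19.6−20) = 1.260 × 0.9906 = 1.248 d⁻¹.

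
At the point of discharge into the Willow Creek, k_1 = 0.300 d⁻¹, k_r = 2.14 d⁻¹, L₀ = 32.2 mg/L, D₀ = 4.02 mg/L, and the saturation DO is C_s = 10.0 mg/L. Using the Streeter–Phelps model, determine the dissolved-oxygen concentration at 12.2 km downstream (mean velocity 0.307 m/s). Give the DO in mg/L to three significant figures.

Travel time t = x/v = 12.2 km / (0.307 m/s) = 12200 m / 0.307 m/s = 39740 s = 0.4599 d.
k_1 L₀/(k_r−k_1) = 0.300×32.2/(2.14−0.300) = 9.660/1.840 = 5.250 mg/L.
e^(−k_1 t) = e^(−0.300×0.4599) = 0.8711; e^(−k_r t) = e^(−2.14×0.4599) = 0.3737.
D = 5.250 × (0.8711 − 0.3737) + 4.02 × 0.3737 = 2.611 + 1.502 = 4.114 mg/L.
DO = C_s − D = 10.0 − 4.114 = 5.886 mg/L.

DO ≈ 5.89 mg/L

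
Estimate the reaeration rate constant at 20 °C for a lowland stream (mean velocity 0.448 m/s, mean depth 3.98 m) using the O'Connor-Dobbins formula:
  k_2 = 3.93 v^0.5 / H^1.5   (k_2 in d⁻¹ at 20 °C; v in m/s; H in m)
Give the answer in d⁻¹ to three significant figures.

k_2 ≈ 0.331 d⁻¹

k_2 = 3.93 × 0.448^0.5 / 3.98^1.5 = 3.93 × 0.6693 / 7.940 = 0.3313 d⁻¹.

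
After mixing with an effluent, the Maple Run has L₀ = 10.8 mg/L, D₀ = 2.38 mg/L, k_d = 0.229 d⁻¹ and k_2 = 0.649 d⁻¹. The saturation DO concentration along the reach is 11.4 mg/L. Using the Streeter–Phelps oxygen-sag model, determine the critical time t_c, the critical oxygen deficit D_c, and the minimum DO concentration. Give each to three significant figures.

t_c ≈ 1.25 d; D_c ≈ 2.86 mg/L; min DO ≈ 8.54 mg/L

At the critical point dD/dt = 0, so k_d L₀ e^(−k_d t) = k_2 D. Substituting D(t) from the Streeter–Phelps equation and solving for t gives
t_c = ln[(k_2/k_d)(1 − D₀(k_2−k_d)/(k_d L₀))] / (k_2−k_d).
Here k_2−k_d = 0.4200 d⁻¹ and 1 − D₀(k_2−k_d)/(k_d L₀) = 1 − 2.38×0.4200/(0.229×10.8) = 0.5958, so
t_c = ln(2.834 × 0.5958) / 0.4200 = 0.5239 / 0.4200 = 1.247 d.
L(t_c) = L₀ e^(−k_d t_c) = 10.8 × 0.7515 = 8.116 mg/L, and at the critical point k_2 D_c = k_d L, so D_c = (0.229/0.649) × 8.116 = 2.864 mg/L.
Minimum DO = C_s − D_c = 11.4 − 2.864 = 8.536 mg/L.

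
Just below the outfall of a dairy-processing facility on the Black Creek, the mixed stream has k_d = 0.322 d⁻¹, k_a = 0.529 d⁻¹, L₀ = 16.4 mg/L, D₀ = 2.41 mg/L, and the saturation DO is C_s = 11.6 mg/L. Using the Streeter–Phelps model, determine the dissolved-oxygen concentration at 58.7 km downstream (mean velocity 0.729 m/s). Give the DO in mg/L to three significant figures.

Travel time t = x/v = 58.7 km / (0.729 m/s) = 58700 m / 0.729 m/s = 80520 s = 0.9320 d.
k_d L₀/(k_a−k_d) = 0.322×16.4/(0.529−0.322) = 5.281/0.2070 = 25.51 mg/L.
e^(−k_d t) = e^(−0.322×0.9320) = 0.7408; e^(−k_a t) = e^(−0.529×0.9320) = 0.6108.
D = 25.51 × (0.7408 − 0.6108) + 2.41 × 0.6108 = 3.316 + 1.472 = 4.788 mg/L.
DO = C_s − D = 11.6 − 4.788 = 6.812 mg/L.

DO ≈ 6.81 mg/L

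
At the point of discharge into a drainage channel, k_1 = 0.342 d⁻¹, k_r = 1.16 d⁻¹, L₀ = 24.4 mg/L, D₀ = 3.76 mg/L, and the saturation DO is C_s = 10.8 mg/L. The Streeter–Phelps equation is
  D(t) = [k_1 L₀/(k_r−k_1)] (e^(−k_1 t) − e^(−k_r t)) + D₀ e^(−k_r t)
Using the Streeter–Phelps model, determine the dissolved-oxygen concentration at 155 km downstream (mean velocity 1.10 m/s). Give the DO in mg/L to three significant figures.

Travel time t = x/v = 155 km / (1.10 m/s) = 155000 m / 1.10 m/s = 140900 s = 1.631 d.
k_1 L₀/(k_r−k_1) = 0.342×24.4/(1.16−0.342) = 8.345/0.8180 = 10.20 mg/L.
e^(−k_1 t) = e^(−0.342×1.631) = 0.5725; e^(−k_r t) = e^(−1.16×1.631) = 0.1508.
D = 10.20 × (0.5725 − 0.1508) + 3.76 × 0.1508 = 4.302 + 0.5670 = 4.869 mg/L.
DO = C_s − D = 10.8 − 4.869 = 5.931 mg/L.

DO ≈ 5.93 mg/L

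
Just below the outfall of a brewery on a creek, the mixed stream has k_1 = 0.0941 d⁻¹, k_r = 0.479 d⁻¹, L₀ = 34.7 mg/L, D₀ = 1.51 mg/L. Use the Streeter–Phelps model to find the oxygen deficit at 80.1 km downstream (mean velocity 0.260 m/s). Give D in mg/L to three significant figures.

D ≈ 4.80 mg/L

Travel time t = x/v = 80.1 km / (0.260 m/s) = 80100 m / 0.260 m/s = 308100 s = 3.566 d.
k_1 L₀/(k_r−k_1) = 0.0941×34.7/(0.479−0.0941) = 3.265/0.3849 = 8.483 mg/L.
e^(−k_1 t) = e^(−0.0941×3.566) = 0.7150; e^(−k_r t) = e^(−0.479×3.566) = 0.1812.
D = 8.483 × (0.7150 − 0.1812) + 1.51 × 0.1812 = 4.528 + 0.2737 = 4.801 mg/L.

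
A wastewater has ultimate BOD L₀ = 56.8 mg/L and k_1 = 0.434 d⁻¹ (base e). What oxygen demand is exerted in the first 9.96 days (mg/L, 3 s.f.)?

y ≈ 56.0 mg/L

y_t = L₀(1 − e^(−k_1 t)) = 56.8 × (1 − e^(−0.434×9.96))
= 56.8 × (1 − 0.01326) = 56.8 × 0.9867 = 56.05 mg/L.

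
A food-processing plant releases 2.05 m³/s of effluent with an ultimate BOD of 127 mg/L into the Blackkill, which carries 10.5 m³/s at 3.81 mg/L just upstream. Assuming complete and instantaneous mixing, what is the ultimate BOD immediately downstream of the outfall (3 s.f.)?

Flow-weighted mixing: C = (Q_r C_r + Q_w C_w)/(Q_r + Q_w)
= (10.5×3.81 + 2.05×127)/(10.5 + 2.05) = 300.4/12.55 = 23.93 mg/L.

23.9 mg/L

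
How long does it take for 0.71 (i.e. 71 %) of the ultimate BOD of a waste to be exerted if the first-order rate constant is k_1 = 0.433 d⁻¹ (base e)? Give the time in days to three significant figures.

t ≈ 2.86 d

y/L₀ = 1 − e^(−k_1 t) = 0.71 ⇒ e^(−k_1 t) = 0.290
t = −ln(0.290) / 0.433 = 1.238 / 0.433 = 2.859 d.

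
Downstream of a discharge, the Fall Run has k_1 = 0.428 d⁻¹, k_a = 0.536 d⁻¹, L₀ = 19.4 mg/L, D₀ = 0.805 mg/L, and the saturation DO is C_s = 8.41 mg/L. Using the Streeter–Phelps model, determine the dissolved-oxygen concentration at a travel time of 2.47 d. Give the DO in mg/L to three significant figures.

k_1 L₀/(k_a−k_1) = 0.428×19.4/(0.536−0.428) = 8.303/0.1080 = 76.88 mg/L.
e^(−k_1 t) = e^(−0.428×2.470) = 0.3474; e^(−k_a t) = e^(−0.536×2.470) = 0.2661.
D = 76.88 × (0.3474 − 0.2661) + 0.805 × 0.2661 = 6.254 + 0.2142 = 6.469 mg/L.
DO = C_s − D = 8.41 − 6.469 = 1.941 mg/L.

DO ≈ 1.94 mg/L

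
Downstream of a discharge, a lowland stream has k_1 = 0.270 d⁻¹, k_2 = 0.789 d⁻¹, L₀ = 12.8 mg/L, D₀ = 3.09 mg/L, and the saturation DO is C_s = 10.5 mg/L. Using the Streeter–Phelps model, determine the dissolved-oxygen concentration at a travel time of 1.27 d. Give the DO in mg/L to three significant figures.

k_1 L₀/(k_2−k_1) = 0.270×12.8/(0.789−0.270) = 3.456/0.5190 = 6.659 mg/L.
e^(−k_1 t) = e^(−0.270×1.270) = 0.7097; e^(−k_2 t) = e^(−0.789×1.270) = 0.3671.
D = 6.659 × (0.7097 − 0.3671) + 3.09 × 0.3671 = 2.281 + 1.134 = 3.416 mg/L.
DO = C_s − D = 10.5 − 3.416 = 7.084 mg/L.

DO ≈ 7.08 mg/L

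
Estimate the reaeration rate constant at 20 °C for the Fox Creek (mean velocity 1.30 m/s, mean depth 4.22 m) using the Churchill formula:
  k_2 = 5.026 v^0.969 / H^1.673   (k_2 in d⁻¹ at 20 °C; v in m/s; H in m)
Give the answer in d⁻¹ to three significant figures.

k_2 = 5.026 × 1.30^0.969 / 4.22^1.673 = 5.026 × 1.289 / 11.12 = 0.5828 d⁻¹.

k_2 ≈ 0.583 d⁻¹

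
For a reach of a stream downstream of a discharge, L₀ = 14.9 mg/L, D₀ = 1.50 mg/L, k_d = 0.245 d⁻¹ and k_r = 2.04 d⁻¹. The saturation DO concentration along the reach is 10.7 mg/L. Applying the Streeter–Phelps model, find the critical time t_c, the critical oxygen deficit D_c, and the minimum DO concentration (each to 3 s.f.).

t_c ≈ 0.435 d; D_c ≈ 1.61 mg/L; min DO ≈ 9.09 mg/L

t_c = [1/(k_r−k_d)] ln[(k_r/k_d)(1 − D₀(k_r−k_d)/(k_d L₀))]
= [1/(2.04−0.245)] ln[(2.04/0.245)(1 − 1.50×1.795/(0.245×14.9))]
= (1/1.795) ln[8.327 × 0.2624] = 0.5571 × ln(2.185) = 0.5571 × 0.7817 = 0.4355 d.
L(t_c) = L₀ e^(−k_d t_c) = 14.9 × 0.8988 = 13.39 mg/L, and at the critical point k_r D_c = k_d L, so D_c = (0.245/2.04) × 13.39 = 1.608 mg/L.
Minimum DO = C_s − D_c = 10.7 − 1.608 = 9.092 mg/L.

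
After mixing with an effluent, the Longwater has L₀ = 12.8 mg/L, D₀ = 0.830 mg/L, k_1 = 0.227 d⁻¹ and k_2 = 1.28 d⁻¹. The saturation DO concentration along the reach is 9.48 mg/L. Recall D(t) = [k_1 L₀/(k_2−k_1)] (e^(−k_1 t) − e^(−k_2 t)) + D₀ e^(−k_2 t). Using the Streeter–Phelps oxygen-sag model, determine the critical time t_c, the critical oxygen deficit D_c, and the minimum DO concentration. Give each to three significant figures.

t_c = [1/(k_2−k_1)] ln[(k_2/k_1)(1 − D₀(k_2−k_1)/(k_1 L₀))]
= [1/(1.28−0.227)] ln[(1.28/0.227)(1 − 0.830×1.053/(0.227×12.8))]
= (1/1.053) ln[5.639 × 0.6992] = 0.9497 × ln(3.943) = 0.9497 × 1.372 = 1.303 d.
L(t_c) = L₀ e^(−k_1 t_c) = 12.8 × 0.7440 = 9.523 mg/L, and at the critical point k_2 D_c = k_1 L, so D_c = (0.227/1.28) × 9.523 = 1.689 mg/L.
Minimum DO = C_s − D_c = 9.48 − 1.689 = 7.791 mg/L.

t_c ≈ 1.30 d; D_c ≈ 1.69 mg/L; min DO ≈ 7.79 mg/L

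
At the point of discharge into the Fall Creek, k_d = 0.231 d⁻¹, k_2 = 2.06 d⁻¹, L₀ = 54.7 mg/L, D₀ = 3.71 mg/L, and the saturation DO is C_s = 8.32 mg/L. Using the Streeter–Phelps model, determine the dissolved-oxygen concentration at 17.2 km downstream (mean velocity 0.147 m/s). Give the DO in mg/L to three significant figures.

Travel time t = x/v = 17.2 km / (0.147 m/s) = 17200 m / 0.147 m/s = 117000 s = 1.354 d.
k_d L₀/(k_2−k_d) = 0.231×54.7/(2.06−0.231) = 12.64/1.829 = 6.909 mg/L.
e^(−k_d t) = e^(−0.231×1.354) = 0.7314; e^(−k_2 t) = e^(−2.06×1.354) = 0.06144.
D = 6.909 × (0.7314 − 0.06144) + 3.71 × 0.06144 = 4.628 + 0.2279 = 4.856 mg/L.
DO = C_s − D = 8.32 − 4.856 = 3.464 mg/L.

DO ≈ 3.46 mg/L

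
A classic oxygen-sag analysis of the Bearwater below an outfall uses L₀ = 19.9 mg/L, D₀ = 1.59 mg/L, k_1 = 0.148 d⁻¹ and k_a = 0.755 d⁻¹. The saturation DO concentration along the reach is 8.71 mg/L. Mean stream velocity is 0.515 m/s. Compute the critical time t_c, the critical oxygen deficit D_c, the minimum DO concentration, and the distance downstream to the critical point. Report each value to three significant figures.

t_c ≈ 2.03 d; D_c ≈ 2.89 mg/L; min DO ≈ 5.82 mg/L; x_c ≈ 90.3 km

t_c = [1/(k_a−k_1)] ln[(k_a/k_1)(1 − D₀(k_a−k_1)/(k_1 L₀))]
= [1/(0.755−0.148)] ln[(0.755/0.148)(1 − 1.59×0.6070/(0.148×19.9))]
= (1/0.6070) ln[5.101 × 0.6723] = 1.647 × ln(3.430) = 1.647 × 1.232 = 2.030 d.
L(t_c) = L₀ e^(−k_1 t_c) = 19.9 × 0.7404 = 14.73 mg/L, and at the critical point k_a D_c = k_1 L, so D_c = (0.148/0.755) × 14.73 = 2.888 mg/L.
Minimum DO = C_s − D_c = 8.71 − 2.888 = 5.822 mg/L.
x_c = v t_c = 0.515 m/s × 2.030 d × 86400 s/d = 90350 m ≈ 90.3 km.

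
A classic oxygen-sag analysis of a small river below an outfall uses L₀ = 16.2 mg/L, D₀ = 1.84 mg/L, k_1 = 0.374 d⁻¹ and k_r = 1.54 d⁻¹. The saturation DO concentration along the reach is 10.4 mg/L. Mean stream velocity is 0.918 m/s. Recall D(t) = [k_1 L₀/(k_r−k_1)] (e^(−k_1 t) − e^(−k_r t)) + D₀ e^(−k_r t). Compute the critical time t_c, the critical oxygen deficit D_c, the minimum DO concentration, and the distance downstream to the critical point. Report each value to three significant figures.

t_c ≈ 0.839 d; D_c ≈ 2.87 mg/L; min DO ≈ 7.53 mg/L; x_c ≈ 66.5 km

t_c = [1/(k_r−k_1)] ln[(k_r/k_1)(1 − D₀(k_r−k_1)/(k_1 L₀))]
= [1/(1.54−0.374)] ln[(1.54/0.374)(1 − 1.84×1.166/(0.374×16.2))]
= (1/1.166) ln[4.118 × 0.6459] = 0.8576 × ln(2.660) = 0.8576 × 0.9782 = 0.8389 d.
L(t_c) = L₀ e^(−k_1 t_c) = 16.2 × 0.7307 = 11.84 mg/L, and at the critical point k_r D_c = k_1 L, so D_c = (0.374/1.54) × 11.84 = 2.875 mg/L.
Minimum DO = C_s − D_c = 10.4 − 2.875 = 7.525 mg/L.
x_c = v t_c = 0.918 m/s × 0.8389 d × 86400 s/d = 66540 m ≈ 66.5 km.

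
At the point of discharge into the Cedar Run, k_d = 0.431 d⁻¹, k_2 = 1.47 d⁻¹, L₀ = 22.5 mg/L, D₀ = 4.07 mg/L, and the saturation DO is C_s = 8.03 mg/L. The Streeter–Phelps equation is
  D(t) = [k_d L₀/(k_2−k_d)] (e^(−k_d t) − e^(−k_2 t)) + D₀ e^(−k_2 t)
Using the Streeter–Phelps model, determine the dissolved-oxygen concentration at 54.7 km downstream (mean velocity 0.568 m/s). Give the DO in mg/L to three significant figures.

DO ≈ 3.28 mg/L

Travel time t = x/v = 54.7 km / (0.568 m/s) = 54700 m / 0.568 m/s = 96300 s = 1.115 d.
k_d L₀/(k_2−k_d) = 0.431×22.5/(1.47−0.431) = 9.697/1.039 = 9.333 mg/L.
e^(−k_d t) = e^(−0.431×1.115) = 0.6185; e^(−k_2 t) = e^(−1.47×1.115) = 0.1943.
D = 9.333 × (0.6185 − 0.1943) + 4.07 × 0.1943 = 3.960 + 0.7907 = 4.751 mg/L.
DO = C_s − D = 8.03 − 4.751 = 3.279 mg/L.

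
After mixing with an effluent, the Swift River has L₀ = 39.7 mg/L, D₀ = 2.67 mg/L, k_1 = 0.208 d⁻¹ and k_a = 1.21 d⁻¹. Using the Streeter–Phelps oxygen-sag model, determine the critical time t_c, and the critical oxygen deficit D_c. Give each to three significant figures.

At the critical point dD/dt = 0, so k_1 L₀ e^(−k_1 t) = k_a D. Substituting D(t) from the Streeter–Phelps equation and solving for t gives
t_c = ln[(k_a/k_1)(1 − D₀(k_a−k_1)/(k_1 L₀))] / (k_a−k_1).
Here k_a−k_1 = 1.002 d⁻¹ and 1 − D₀(k_a−k_1)/(k_1 L₀) = 1 − 2.67×1.002/(0.208×39.7) = 0.6760, so
t_c = ln(5.817 × 0.6760) / 1.002 = 1.369 / 1.002 = 1.367 d.
D_c = (k_1/k_a) L₀ e^(−k_1 t_c) = (0.208/1.21) × 39.7 × e^(−0.208×1.367) = 0.1719 × 39.7 × 0.7526 = 5.136 mg/L.

t_c ≈ 1.37 d; D_c ≈ 5.14 mg/L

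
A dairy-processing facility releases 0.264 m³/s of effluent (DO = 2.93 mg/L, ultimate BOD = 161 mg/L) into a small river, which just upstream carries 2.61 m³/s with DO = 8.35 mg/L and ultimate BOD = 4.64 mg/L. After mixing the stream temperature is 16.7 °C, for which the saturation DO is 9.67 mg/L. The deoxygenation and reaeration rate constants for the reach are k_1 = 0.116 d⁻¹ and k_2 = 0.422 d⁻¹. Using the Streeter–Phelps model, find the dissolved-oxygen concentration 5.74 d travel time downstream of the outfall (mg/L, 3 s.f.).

Mixed DO = (2.61×8.35 + 0.264×2.93)/(2.61+0.264) = 22.57/2.874 = 7.852 mg/L.
Mixed L₀ = (2.61×4.64 + 0.264×161)/(2.874) = 54.61/2.874 = 19.00 mg/L.
Initial deficit D₀ = C_s − DO₀ = 9.67 − 7.852 = 1.818 mg/L.
D(5.74) = [0.116×19.00/(0.422−0.116)](e^(−0.116×5.74) − e^(−0.422×5.74)) + 1.818 e^(−0.422×5.74)
= 7.204 × (0.5138 − 0.08872) + 1.818 × 0.08872 = 3.224 mg/L.
DO = 9.67 − 3.224 = 6.446 mg/L.

DO ≈ 6.45 mg/L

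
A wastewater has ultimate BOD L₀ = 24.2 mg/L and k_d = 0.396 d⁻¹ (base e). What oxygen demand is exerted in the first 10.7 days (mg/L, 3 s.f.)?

y ≈ 23.9 mg/L

y_t = L₀(1 − e^(−k_d t)) = 24.2 × (1 − e^(−0.396×10.7))
= 24.2 × (1 − 0.01445) = 24.2 × 0.9856 = 23.85 mg/L.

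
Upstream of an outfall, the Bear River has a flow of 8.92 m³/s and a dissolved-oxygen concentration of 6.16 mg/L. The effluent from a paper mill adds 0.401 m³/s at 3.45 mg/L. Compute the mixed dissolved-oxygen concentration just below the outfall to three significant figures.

Flow-weighted mixing: C = (Q_r C_r + Q_w C_w)/(Q_r + Q_w)
= (8.92×6.16 + 0.401×3.45)/(8.92 + 0.401) = 56.33/9.321 = 6.043 mg/L.

6.04 mg/L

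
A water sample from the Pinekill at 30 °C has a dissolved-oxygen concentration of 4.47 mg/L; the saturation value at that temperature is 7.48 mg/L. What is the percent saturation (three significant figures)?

% saturation = C/C_s × 100 = 4.47/7.48 × 100 = 59.8 %.

59.8 % saturation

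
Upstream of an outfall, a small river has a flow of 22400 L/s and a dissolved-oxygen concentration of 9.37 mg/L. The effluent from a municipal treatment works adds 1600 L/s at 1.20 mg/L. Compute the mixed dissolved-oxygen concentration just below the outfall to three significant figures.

Flow-weighted mixing: C = (Q_r C_r + Q_w C_w)/(Q_r + Q_w)
= (22400×9.37 + 1600×1.20)/(22400 + 1600) = 211800/24000 = 8.825 mg/L.

8.83 mg/L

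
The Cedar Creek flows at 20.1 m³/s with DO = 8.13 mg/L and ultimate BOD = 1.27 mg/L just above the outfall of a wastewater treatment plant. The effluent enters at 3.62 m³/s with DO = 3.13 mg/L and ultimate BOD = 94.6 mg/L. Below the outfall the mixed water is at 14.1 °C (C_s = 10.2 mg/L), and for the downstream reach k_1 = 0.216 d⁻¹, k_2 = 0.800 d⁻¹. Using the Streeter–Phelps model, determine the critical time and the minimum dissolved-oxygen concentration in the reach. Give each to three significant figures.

Mixed DO = (20.1×8.13 + 3.62×3.13)/(20.1+3.62) = 174.7/23.72 = 7.367 mg/L.
Mixed L₀ = (20.1×1.27 + 3.62×94.6)/(23.72) = 368.0/23.72 = 15.51 mg/L.
Initial deficit D₀ = C_s − DO₀ = 10.2 − 7.367 = 2.833 mg/L.
t_c = (1/0.5840) ln[(0.800/0.216)(1 − 2.833×0.5840/(0.216×15.51))] = 1.712 × ln(1.875) = 1.076 d.
D_c = (0.216/0.800) × 15.51 × e^(−0.216×1.076) = 0.2700 × 15.51 × 0.7926 = 3.320 mg/L.
Minimum DO = 10.2 − 3.320 = 6.880 mg/L.

t_c ≈ 1.08 d; minimum DO ≈ 6.88 mg/L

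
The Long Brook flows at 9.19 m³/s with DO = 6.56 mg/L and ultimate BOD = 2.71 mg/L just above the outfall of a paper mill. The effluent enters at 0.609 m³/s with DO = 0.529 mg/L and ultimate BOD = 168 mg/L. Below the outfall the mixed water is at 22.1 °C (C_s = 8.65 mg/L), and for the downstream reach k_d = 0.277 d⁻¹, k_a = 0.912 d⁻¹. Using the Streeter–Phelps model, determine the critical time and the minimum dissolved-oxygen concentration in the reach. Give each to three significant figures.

Mixed DO = (9.19×6.56 + 0.609×0.529)/(9.19+0.609) = 60.61/9.799 = 6.185 mg/L.
Mixed L₀ = (9.19×2.71 + 0.609×168)/(9.799) = 127.2/9.799 = 12.98 mg/L.
Initial deficit D₀ = C_s − DO₀ = 8.65 − 6.185 = 2.465 mg/L.
t_c = (1/0.6350) ln[(0.912/0.277)(1 − 2.465×0.6350/(0.277×12.98))] = 1.575 × ln(1.859) = 0.9768 d.
D_c = (0.277/0.912) × 12.98 × e^(−0.277×0.9768) = 0.3037 × 12.98 × 0.7629 = 3.008 mg/L.
Minimum DO = 8.65 − 3.008 = 5.642 mg/L.

t_c ≈ 0.977 d; minimum DO ≈ 5.64 mg/L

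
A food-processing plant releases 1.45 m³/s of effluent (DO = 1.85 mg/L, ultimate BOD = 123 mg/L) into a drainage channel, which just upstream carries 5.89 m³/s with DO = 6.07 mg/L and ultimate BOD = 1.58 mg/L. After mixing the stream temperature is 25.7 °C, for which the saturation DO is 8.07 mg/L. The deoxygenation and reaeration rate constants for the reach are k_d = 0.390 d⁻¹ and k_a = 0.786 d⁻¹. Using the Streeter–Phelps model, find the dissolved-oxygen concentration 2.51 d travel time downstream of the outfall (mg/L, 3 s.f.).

DO ≈ 1.72 mg/L

Mixed DO = (5.89×6.07 + 1.45×1.85)/(5.89+1.45) = 38.43/7.340 = 5.236 mg/L.
Mixed L₀ = (5.89×1.58 + 1.45×123)/(7.340) = 187.7/7.340 = 25.57 mg/L.
Initial deficit D₀ = C_s − DO₀ = 8.07 − 5.236 = 2.834 mg/L.
D(2.51) = [0.390×25.57/(0.786−0.390)](e^(−0.390×2.51) − e^(−0.786×2.51)) + 2.834 e^(−0.786×2.51)
= 25.18 × (0.3757 − 0.1391) + 2.834 × 0.1391 = 6.353 mg/L.
DO = 8.07 − 6.353 = 1.717 mg/L.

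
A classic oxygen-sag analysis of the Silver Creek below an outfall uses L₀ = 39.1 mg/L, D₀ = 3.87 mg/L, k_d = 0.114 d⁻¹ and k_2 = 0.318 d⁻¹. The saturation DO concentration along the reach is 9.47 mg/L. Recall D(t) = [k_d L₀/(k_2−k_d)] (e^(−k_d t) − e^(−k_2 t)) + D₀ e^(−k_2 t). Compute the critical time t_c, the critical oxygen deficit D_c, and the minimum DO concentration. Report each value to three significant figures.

t_c = [1/(k_2−k_d)] ln[(k_2/k_d)(1 − D₀(k_2−k_d)/(k_d L₀))]
= [1/(0.318−0.114)] ln[(0.318/0.114)(1 − 3.87×0.2040/(0.114×39.1))]
= (1/0.2040) ln[2.789 × 0.8229] = 4.902 × ln(2.295) = 4.902 × 0.8309 = 4.073 d.
L(t_c) = L₀ e^(−k_d t_c) = 39.1 × 0.6286 = 24.58 mg/L, and at the critical point k_2 D_c = k_d L, so D_c = (0.114/0.318) × 24.58 = 8.810 mg/L.
Minimum DO = C_s − D_c = 9.47 − 8.810 = 0.6596 mg/L.

t_c ≈ 4.07 d; D_c ≈ 8.81 mg/L; min DO ≈ 0.660 mg/L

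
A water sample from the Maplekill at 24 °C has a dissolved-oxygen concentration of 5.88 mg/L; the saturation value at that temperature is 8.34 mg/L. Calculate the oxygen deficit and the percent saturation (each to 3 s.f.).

D ≈ 2.46 mg/L; 70.5 % saturation

D = C_s − C = 8.34 − 5.88 = 2.46 mg/L.
% saturation = 5.88/8.34 × 100 = 70.5 %.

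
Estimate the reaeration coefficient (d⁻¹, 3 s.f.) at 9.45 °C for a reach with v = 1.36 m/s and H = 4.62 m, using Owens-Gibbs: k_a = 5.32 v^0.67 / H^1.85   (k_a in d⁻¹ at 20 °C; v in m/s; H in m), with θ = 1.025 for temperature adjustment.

k_a(20) = 5.32 × 1.36^0.67 / 4.62^1.85 = 5.32 × 1.229 / 16.97 = 0.3853 d⁻¹.
k_a(9.45) = 0.3853 × 1.025^(9.45−20) = 0.3853 × 0.7707 = 0.2969 d⁻¹.

k_a ≈ 0.297 d⁻¹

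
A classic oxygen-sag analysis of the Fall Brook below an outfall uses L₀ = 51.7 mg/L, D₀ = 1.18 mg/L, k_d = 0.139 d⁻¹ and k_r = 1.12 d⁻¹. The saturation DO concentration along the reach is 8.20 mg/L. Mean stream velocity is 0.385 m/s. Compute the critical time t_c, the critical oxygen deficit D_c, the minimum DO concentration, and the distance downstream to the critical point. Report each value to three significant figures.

t_c ≈ 1.95 d; D_c ≈ 4.89 mg/L; min DO ≈ 3.31 mg/L; x_c ≈ 64.8 km

With k_r/k_d = 8.058 and 1 − D₀(k_r−k_d)/(k_d L₀) = 0.8389,
t_c = ln(8.058 × 0.8389) / (1.12 − 0.139) = ln(6.760) / 0.9810 = 1.911/0.9810 = 1.948 d.
D_c = (k_d/k_r) L₀ e^(−k_d t_c) = (0.139/1.12) × 51.7 × e^(−0.139×1.948) = 0.1241 × 51.7 × 0.7628 = 4.894 mg/L.
Minimum DO = C_s − D_c = 8.20 − 4.894 = 3.306 mg/L.
x_c = v t_c = 0.385 m/s × 1.948 d × 86400 s/d = 64800 m ≈ 64.8 km.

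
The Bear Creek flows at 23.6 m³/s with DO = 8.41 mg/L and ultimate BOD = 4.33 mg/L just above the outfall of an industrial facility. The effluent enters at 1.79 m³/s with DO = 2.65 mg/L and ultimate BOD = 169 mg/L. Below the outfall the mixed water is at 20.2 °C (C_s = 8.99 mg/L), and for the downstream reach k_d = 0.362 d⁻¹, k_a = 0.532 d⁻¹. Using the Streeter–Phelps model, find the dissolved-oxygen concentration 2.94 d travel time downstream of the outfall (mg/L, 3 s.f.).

Mixed DO = (23.6×8.41 + 1.79×2.65)/(23.6+1.79) = 203.2/25.39 = 8.004 mg/L.
Mixed L₀ = (23.6×4.33 + 1.79×169)/(25.39) = 404.7/25.39 = 15.94 mg/L.
Initial deficit D₀ = C_s − DO₀ = 8.99 − 8.004 = 0.9861 mg/L.
D(2.94) = [0.362×15.94/(0.532−0.362)](e^(−0.362×2.94) − e^(−0.532×2.94)) + 0.9861 e^(−0.532×2.94)
= 33.94 × (0.3450 − 0.2093) + 0.9861 × 0.2093 = 4.812 mg/L.
DO = 8.99 − 4.812 = 4.178 mg/L.

DO ≈ 4.18 mg/L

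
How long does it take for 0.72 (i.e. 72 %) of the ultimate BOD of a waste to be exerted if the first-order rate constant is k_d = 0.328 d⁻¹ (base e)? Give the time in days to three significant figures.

y/L₀ = 1 − e^(−k_d t) = 0.72 ⇒ e^(−k_d t) = 0.280
t = −ln(0.280) / 0.328 = 1.273 / 0.328 = 3.881 d.

t ≈ 3.88 d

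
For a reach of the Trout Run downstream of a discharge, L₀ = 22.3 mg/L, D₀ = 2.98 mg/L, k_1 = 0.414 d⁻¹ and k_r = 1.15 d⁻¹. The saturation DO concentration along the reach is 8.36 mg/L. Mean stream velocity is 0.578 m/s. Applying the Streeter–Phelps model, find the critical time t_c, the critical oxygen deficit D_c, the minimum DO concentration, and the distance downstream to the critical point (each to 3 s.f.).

t_c ≈ 1.02 d; D_c ≈ 5.26 mg/L; min DO ≈ 3.10 mg/L; x_c ≈ 50.9 km

With k_r/k_1 = 2.778 and 1 − D₀(k_r−k_1)/(k_1 L₀) = 0.7624,
t_c = ln(2.778 × 0.7624) / (1.15 − 0.414) = ln(2.118) / 0.7360 = 0.7504/0.7360 = 1.020 d.
D_c = (k_1/k_r) L₀ e^(−k_1 t_c) = (0.414/1.15) × 22.3 × e^(−0.414×1.020) = 0.3600 × 22.3 × 0.6557 = 5.264 mg/L.
Minimum DO = C_s − D_c = 8.36 − 5.264 = 3.096 mg/L.
x_c = v t_c = 0.578 m/s × 1.020 d × 86400 s/d = 50920 m ≈ 50.9 km.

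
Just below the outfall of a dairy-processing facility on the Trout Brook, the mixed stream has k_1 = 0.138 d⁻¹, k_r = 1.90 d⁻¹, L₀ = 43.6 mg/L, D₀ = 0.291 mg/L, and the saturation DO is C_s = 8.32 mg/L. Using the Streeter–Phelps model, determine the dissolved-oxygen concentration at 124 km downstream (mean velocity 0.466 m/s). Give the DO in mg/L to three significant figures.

Travel time t = x/v = 124 km / (0.466 m/s) = 124000 m / 0.466 m/s = 266100 s = 3.080 d.
k_1 L₀/(k_r−k_1) = 0.138×43.6/(1.90−0.138) = 6.017/1.762 = 3.415 mg/L.
e^(−k_1 t) = e^(−0.138×3.080) = 0.6538; e^(−k_r t) = e^(−1.90×3.080) = 0.002875.
D = 3.415 × (0.6538 − 0.002875) + 0.291 × 0.002875 = 2.223 + 0.0008367 = 2.223 mg/L.
DO = C_s − D = 8.32 − 2.223 = 6.097 mg/L.

DO ≈ 6.10 mg/L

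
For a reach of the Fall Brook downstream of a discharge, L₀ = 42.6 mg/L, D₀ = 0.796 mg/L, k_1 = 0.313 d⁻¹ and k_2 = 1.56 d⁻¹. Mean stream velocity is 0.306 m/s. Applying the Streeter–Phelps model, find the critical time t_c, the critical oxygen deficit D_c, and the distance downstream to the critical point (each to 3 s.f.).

t_c ≈ 1.23 d; D_c ≈ 5.82 mg/L; x_c ≈ 32.4 km

t_c = [1/(k_2−k_1)] ln[(k_2/k_1)(1 − D₀(k_2−k_1)/(k_1 L₀))]
= [1/(1.56−0.313)] ln[(1.56/0.313)(1 − 0.796×1.247/(0.313×42.6))]
= (1/1.247) ln[4.984 × 0.9256] = 0.8019 × ln(4.613) = 0.8019 × 1.529 = 1.226 d.
L(t_c) = L₀ e^(−k_1 t_c) = 42.6 × 0.6813 = 29.02 mg/L, and at the critical point k_2 D_c = k_1 L, so D_c = (0.313/1.56) × 29.02 = 5.823 mg/L.
x_c = v t_c = 0.306 m/s × 1.226 d × 86400 s/d = 32410 m ≈ 32.4 km.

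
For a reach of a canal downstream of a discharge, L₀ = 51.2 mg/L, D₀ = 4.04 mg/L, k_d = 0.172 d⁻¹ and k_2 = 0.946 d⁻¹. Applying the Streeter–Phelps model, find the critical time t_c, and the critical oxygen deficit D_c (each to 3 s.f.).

t_c ≈ 1.64 d; D_c ≈ 7.03 mg/L

t_c = [1/(k_2−k_d)] ln[(k_2/k_d)(1 − D₀(k_2−k_d)/(k_d L₀))]
= [1/(0.946−0.172)] ln[(0.946/0.172)(1 − 4.04×0.7740/(0.172×51.2))]
= (1/0.7740) ln[5.500 × 0.6449] = 1.292 × ln(3.547) = 1.292 × 1.266 = 1.636 d.
D_c = (k_d/k_2) L₀ e^(−k_d t_c) = (0.172/0.946) × 51.2 × e^(−0.172×1.636) = 0.1818 × 51.2 × 0.7548 = 7.026 mg/L.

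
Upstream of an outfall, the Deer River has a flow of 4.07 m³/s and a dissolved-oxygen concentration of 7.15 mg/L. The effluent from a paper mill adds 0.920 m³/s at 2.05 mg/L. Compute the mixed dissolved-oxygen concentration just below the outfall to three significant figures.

6.21 mg/L

Flow-weighted mixing: C = (Q_r C_r + Q_w C_w)/(Q_r + Q_w)
= (4.07×7.15 + 0.920×2.05)/(4.07 + 0.920) = 30.99/4.990 = 6.210 mg/L.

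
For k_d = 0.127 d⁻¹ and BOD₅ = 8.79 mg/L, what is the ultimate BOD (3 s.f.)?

L₀ ≈ 18.7 mg/L

BOD₅ = L₀(1 − e^(−5k_d)) ⇒ L₀ = BOD₅ / (1 − e^(−5×0.127))
= 8.79 / (1 − 0.5299) = 8.79 / 0.4701 = 18.70 mg/L.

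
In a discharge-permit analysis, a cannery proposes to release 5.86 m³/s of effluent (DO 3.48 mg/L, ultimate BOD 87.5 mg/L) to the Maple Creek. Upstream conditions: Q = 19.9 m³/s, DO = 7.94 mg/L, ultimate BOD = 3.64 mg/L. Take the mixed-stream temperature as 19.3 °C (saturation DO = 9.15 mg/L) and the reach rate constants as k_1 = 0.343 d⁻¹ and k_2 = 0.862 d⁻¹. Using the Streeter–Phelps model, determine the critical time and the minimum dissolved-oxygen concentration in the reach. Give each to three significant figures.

t_c ≈ 1.47 d; minimum DO ≈ 3.68 mg/L

Mixed DO = (19.9×7.94 + 5.86×3.48)/(19.9+5.86) = 178.4/25.76 = 6.925 mg/L.
Mixed L₀ = (19.9×3.64 + 5.86×87.5)/(25.76) = 585.2/25.76 = 22.72 mg/L.
Initial deficit D₀ = C_s − DO₀ = 9.15 − 6.925 = 2.225 mg/L.
t_c = (1/0.5190) ln[(0.862/0.343)(1 − 2.225×0.5190/(0.343×22.72))] = 1.927 × ln(2.141) = 1.467 d.
D_c = (0.343/0.862) × 22.72 × e^(−0.343×1.467) = 0.3979 × 22.72 × 0.6047 = 5.466 mg/L.
Minimum DO = 9.15 − 5.466 = 3.684 mg/L.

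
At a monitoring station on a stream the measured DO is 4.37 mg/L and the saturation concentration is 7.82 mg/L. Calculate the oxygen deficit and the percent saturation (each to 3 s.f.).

D = C_s − C = 7.82 − 4.37 = 3.45 mg/L.
% saturation = 4.37/7.82 × 100 = 55.9 %.

D ≈ 3.45 mg/L; 55.9 % saturation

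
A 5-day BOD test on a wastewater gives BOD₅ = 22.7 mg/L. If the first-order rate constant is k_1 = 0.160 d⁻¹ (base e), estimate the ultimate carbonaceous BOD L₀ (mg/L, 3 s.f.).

L₀ ≈ 41.2 mg/L

BOD₅ = L₀(1 − e^(−5k_1)) ⇒ L₀ = BOD₅ / (1 − e^(−5×0.160))
= 22.7 / (1 − 0.4493) = 22.7 / 0.5507 = 41.22 mg/L.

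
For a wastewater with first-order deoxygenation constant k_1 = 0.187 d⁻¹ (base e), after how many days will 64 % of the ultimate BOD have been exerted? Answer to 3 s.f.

y/L₀ = 1 − e^(−k_1 t) = 0.64 ⇒ e^(−k_1 t) = 0.360
t = −ln(0.360) / 0.187 = 1.022 / 0.187 = 5.463 d.

t ≈ 5.46 d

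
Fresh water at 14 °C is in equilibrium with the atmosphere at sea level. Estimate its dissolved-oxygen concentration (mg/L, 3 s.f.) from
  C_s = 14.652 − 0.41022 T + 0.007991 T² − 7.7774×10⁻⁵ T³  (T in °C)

C_s = 14.652 − 0.41022×14 + 0.007991×14² − 7.7774×10⁻⁵×14³ = 10.26 mg/L.

C_s ≈ 10.3 mg/L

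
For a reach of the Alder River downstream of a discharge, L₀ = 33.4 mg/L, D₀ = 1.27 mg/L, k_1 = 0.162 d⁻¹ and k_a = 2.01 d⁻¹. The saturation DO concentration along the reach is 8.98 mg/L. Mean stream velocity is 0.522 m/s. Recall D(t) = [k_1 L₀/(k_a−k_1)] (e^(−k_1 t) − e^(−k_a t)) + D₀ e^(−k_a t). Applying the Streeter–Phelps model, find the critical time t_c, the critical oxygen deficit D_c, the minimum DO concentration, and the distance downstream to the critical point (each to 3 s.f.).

t_c = [1/(k_a−k_1)] ln[(k_a/k_1)(1 − D₀(k_a−k_1)/(k_1 L₀))]
= [1/(2.01−0.162)] ln[(2.01/0.162)(1 − 1.27×1.848/(0.162×33.4))]
= (1/1.848) ln[12.41 × 0.5662] = 0.5411 × ln(7.026) = 0.5411 × 1.950 = 1.055 d.
L(t_c) = L₀ e^(−k_1 t_c) = 33.4 × 0.8429 = 28.15 mg/L, and at the critical point k_a D_c = k_1 L, so D_c = (0.162/2.01) × 28.15 = 2.269 mg/L.
Minimum DO = C_s − D_c = 8.98 − 2.269 = 6.711 mg/L.
x_c = v t_c = 0.522 m/s × 1.055 d × 86400 s/d = 47580 m ≈ 47.6 km.

t_c ≈ 1.05 d; D_c ≈ 2.27 mg/L; min DO ≈ 6.71 mg/L; x_c ≈ 47.6 km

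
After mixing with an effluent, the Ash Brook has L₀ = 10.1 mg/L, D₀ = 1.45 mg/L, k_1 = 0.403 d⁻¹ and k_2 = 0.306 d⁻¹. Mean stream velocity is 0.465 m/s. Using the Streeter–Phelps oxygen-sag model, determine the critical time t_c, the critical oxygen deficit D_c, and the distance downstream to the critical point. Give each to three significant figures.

t_c ≈ 2.49 d; D_c ≈ 4.88 mg/L; x_c ≈ 100 km

t_c = [1/(k_2−k_1)] ln[(k_2/k_1)(1 − D₀(k_2−k_1)/(k_1 L₀))]
= [1/(0.306−0.403)] ln[(0.306/0.403)(1 − 1.45×-0.09700/(0.403×10.1))]
= (1/-0.09700) ln[0.7593 × 1.035] = -10.31 × ln(0.7855) = -10.31 × -0.2414 = 2.488 d.
D_c = (k_1/k_2) L₀ e^(−k_1 t_c) = (0.403/0.306) × 10.1 × e^(−0.403×2.488) = 1.317 × 10.1 × 0.3668 = 4.879 mg/L.
x_c = v t_c = 0.465 m/s × 2.488 d × 86400 s/d = 99980 m ≈ 100 km.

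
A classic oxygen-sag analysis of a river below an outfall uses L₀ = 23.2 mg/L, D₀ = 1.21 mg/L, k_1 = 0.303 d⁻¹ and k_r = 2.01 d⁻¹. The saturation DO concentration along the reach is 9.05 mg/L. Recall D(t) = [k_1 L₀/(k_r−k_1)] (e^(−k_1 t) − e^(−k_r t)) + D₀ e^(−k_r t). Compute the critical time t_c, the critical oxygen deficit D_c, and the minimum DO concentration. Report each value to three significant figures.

With k_r/k_1 = 6.634 and 1 − D₀(k_r−k_1)/(k_1 L₀) = 0.7062,
t_c = ln(6.634 × 0.7062) / (2.01 − 0.303) = ln(4.685) / 1.707 = 1.544/1.707 = 0.9047 d.
L(t_c) = L₀ e^(−k_1 t_c) = 23.2 × 0.7602 = 17.64 mg/L, and at the critical point k_r D_c = k_1 L, so D_c = (0.303/2.01) × 17.64 = 2.659 mg/L.
Minimum DO = C_s − D_c = 9.05 − 2.659 = 6.391 mg/L.

t_c ≈ 0.905 d; D_c ≈ 2.66 mg/L; min DO ≈ 6.39 mg/L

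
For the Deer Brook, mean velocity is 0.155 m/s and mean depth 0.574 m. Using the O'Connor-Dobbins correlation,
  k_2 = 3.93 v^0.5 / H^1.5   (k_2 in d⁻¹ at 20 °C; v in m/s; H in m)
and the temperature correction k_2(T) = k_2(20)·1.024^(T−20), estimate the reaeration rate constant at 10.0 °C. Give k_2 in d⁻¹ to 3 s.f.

k_2 ≈ 2.81 d⁻¹

k_2(20) = 3.93 × 0.155^0.5 / 0.574^1.5 = 3.93 × 0.3937 / 0.4349 = 3.558 d⁻¹.
k_2(10.0) = 3.558 × 1.024^(10.0−20) = 3.558 × 0.7889 = 2.807 d⁻¹.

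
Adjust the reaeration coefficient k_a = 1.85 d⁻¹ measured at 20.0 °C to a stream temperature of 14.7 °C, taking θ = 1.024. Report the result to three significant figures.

k_a(T₂) = k_a(T₁) · θ^(T₂−T₁) = 1.85 × 1.024^(14.7−20.0)
= 1.85 × 1.024^-5.30 = 1.85 × 0.8819 = 1.631 d⁻¹.

k_a ≈ 1.63 d⁻¹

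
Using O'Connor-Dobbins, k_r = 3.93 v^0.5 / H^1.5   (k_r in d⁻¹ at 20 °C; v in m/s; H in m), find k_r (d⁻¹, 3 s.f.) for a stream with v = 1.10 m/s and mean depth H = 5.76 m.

k_r ≈ 0.298 d⁻¹

k_r = 3.93 × 1.10^0.5 / 5.76^1.5 = 3.93 × 1.049 / 13.82 = 0.2982 d⁻¹.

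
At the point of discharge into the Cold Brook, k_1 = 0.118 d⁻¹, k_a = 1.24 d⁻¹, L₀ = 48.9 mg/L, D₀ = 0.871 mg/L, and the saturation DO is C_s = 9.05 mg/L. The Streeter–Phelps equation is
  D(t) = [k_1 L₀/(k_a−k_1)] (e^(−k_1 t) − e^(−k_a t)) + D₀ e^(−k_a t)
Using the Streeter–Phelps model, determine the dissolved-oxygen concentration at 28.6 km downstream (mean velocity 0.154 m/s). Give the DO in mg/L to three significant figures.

DO ≈ 5.36 mg/L

Travel time t = x/v = 28.6 km / (0.154 m/s) = 28600 m / 0.154 m/s = 185700 s = 2.149 d.
k_1 L₀/(k_a−k_1) = 0.118×48.9/(1.24−0.118) = 5.770/1.122 = 5.143 mg/L.
e^(−k_1 t) = e^(−0.118×2.149) = 0.7760; e^(−k_a t) = e^(−1.24×2.149) = 0.06958.
D = 5.143 × (0.7760 − 0.06958) + 0.871 × 0.06958 = 3.633 + 0.06060 = 3.693 mg/L.
DO = C_s − D = 9.05 − 3.693 = 5.357 mg/L.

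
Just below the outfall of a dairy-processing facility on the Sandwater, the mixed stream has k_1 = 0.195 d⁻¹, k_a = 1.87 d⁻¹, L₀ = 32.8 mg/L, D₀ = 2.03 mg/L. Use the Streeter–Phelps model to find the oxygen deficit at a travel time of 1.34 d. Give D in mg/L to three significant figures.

k_1 L₀/(k_a−k_1) = 0.195×32.8/(1.87−0.195) = 6.396/1.675 = 3.819 mg/L.
e^(−k_1 t) = e^(−0.195×1.340) = 0.7700; e^(−k_a t) = e^(−1.87×1.340) = 0.08161.
D = 3.819 × (0.7700 − 0.08161) + 2.03 × 0.08161 = 2.629 + 0.1657 = 2.794 mg/L.

D ≈ 2.79 mg/L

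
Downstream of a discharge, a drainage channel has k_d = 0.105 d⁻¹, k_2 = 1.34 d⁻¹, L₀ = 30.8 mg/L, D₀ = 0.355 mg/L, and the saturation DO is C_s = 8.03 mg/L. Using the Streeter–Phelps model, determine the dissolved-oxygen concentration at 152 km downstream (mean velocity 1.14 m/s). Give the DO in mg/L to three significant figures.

DO ≈ 6.09 mg/L

Travel time t = x/v = 152 km / (1.14 m/s) = 152000 m / 1.14 m/s = 133300 s = 1.543 d.
k_d L₀/(k_2−k_d) = 0.105×30.8/(1.34−0.105) = 3.234/1.235 = 2.619 mg/L.
e^(−k_d t) = e^(−0.105×1.543) = 0.8504; e^(−k_2 t) = e^(−1.34×1.543) = 0.1265.
D = 2.619 × (0.8504 − 0.1265) + 0.355 × 0.1265 = 1.896 + 0.04489 = 1.941 mg/L.
DO = C_s − D = 8.03 − 1.941 = 6.089 mg/L.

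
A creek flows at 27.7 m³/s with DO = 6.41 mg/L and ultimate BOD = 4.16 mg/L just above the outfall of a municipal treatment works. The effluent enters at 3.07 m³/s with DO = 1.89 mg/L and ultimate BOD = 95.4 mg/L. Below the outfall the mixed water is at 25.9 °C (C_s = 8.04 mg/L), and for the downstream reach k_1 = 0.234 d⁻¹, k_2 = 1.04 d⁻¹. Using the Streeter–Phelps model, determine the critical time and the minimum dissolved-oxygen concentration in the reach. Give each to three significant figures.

Mixed DO = (27.7×6.41 + 3.07×1.89)/(27.7+3.07) = 183.4/30.77 = 5.959 mg/L.
Mixed L₀ = (27.7×4.16 + 3.07×95.4)/(30.77) = 408.1/30.77 = 13.26 mg/L.
Initial deficit D₀ = C_s − DO₀ = 8.04 − 5.959 = 2.081 mg/L.
t_c = (1/0.8060) ln[(1.04/0.234)(1 − 2.081×0.8060/(0.234×13.26))] = 1.241 × ln(2.043) = 0.8861 d.
D_c = (0.234/1.04) × 13.26 × e^(−0.234×0.8861) = 0.2250 × 13.26 × 0.8127 = 2.425 mg/L.
Minimum DO = 8.04 − 2.425 = 5.615 mg/L.

t_c ≈ 0.886 d; minimum DO ≈ 5.61 mg/L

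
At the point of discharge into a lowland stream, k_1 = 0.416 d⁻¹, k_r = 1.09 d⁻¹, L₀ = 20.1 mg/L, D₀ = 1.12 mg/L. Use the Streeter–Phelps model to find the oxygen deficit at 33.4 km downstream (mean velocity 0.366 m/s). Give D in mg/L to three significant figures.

D ≈ 4.43 mg/L

Travel time t = x/v = 33.4 km / (0.366 m/s) = 33400 m / 0.366 m/s = 91260 s = 1.056 d.
k_1 L₀/(k_r−k_1) = 0.416×20.1/(1.09−0.416) = 8.362/0.6740 = 12.41 mg/L.
e^(−k_1 t) = e^(−0.416×1.056) = 0.6444; e^(−k_r t) = e^(−1.09×1.056) = 0.3162.
D = 12.41 × (0.6444 − 0.3162) + 1.12 × 0.3162 = 4.072 + 0.3542 = 4.426 mg/L.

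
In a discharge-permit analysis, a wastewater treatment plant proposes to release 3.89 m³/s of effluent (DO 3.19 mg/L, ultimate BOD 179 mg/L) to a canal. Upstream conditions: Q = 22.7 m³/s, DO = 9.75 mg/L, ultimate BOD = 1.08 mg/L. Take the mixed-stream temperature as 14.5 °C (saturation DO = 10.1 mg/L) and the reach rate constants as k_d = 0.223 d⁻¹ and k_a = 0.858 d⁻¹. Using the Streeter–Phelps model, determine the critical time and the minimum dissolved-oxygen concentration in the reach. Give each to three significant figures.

t_c ≈ 1.89 d; minimum DO ≈ 5.48 mg/L

Mixed DO = (22.7×9.75 + 3.89×3.19)/(22.7+3.89) = 233.7/26.59 = 8.790 mg/L.
Mixed L₀ = (22.7×1.08 + 3.89×179)/(26.59) = 720.8/26.59 = 27.11 mg/L.
Initial deficit D₀ = C_s − DO₀ = 10.1 − 8.790 = 1.310 mg/L.
t_c = (1/0.6350) ln[(0.858/0.223)(1 − 1.310×0.6350/(0.223×27.11))] = 1.575 × ln(3.318) = 1.889 d.
D_c = (0.223/0.858) × 27.11 × e^(−0.223×1.889) = 0.2599 × 27.11 × 0.6562 = 4.624 mg/L.
Minimum DO = 10.1 − 4.624 = 5.476 mg/L.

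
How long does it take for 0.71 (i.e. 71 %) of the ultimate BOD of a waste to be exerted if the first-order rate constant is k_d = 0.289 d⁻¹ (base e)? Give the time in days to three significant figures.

y/L₀ = 1 − e^(−k_d t) = 0.71 ⇒ e^(−k_d t) = 0.290
t = −ln(0.290) / 0.289 = 1.238 / 0.289 = 4.283 d.

t ≈ 4.28 d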